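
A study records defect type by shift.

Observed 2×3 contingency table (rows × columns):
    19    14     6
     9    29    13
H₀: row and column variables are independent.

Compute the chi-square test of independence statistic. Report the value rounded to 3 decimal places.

Row totals [39, 51], col totals [28, 43, 19], n=90
χ² = (19−12.13)²/12.13 + (14−18.63)²/18.63 + (6−8.23)²/8.23 + (9−15.87)²/15.87 + (29−24.37)²/24.37 + (13−10.77)²/10.77 = 9.9600
df = 2

test statistic = 9.960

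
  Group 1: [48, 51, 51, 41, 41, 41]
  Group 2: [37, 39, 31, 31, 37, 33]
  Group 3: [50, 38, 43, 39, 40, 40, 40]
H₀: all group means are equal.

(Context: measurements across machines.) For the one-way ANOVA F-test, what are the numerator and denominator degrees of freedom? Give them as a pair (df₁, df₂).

degrees of freedom = [2, 16]

k = 3 groups, N = 19 total
df = (k−1, N−k) = (3−1, 19−3) = (2, 16)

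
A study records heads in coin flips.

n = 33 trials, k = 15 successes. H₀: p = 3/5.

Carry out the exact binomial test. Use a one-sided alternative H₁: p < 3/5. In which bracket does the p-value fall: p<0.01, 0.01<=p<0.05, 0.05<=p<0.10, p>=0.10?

Exact binomial: n=33, k=15, p₀=3/5=0.6000
P(X≤15) from Σ C(n,i)·p₀^i·(1−p₀)^(n−i)
p-value (one-sided, H₁ less) = 0.06455
→ bracket: 0.05<=p<0.10

p-value bracket: 0.05<=p<0.10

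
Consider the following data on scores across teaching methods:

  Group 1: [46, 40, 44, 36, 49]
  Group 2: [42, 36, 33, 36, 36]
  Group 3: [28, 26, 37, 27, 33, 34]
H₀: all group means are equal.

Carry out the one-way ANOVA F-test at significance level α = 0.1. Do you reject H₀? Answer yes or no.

Group means [43.00, 36.60, 30.83], grand mean 36.438
SSB = Σnᵢ(x̄ᵢ−x̄)² = 403.904; SSW = ΣΣ(x−x̄ᵢ)² = 246.033
MSB = 403.904/2 = 201.9521; MSW = 246.033/13 = 18.9256
F = MSB/MSW = 10.6708
df = (2, 13)
p-value (upper-tail) = 0.00181
At α=0.1: p < α → reject H₀

reject H₀: yes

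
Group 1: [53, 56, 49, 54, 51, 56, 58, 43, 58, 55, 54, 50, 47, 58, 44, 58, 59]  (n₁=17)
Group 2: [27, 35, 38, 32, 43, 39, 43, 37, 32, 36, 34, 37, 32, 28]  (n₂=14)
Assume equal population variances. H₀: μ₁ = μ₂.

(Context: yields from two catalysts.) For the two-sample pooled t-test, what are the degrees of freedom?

degrees of freedom = 29

df = n₁ + n₂ − 2 = 17 + 14 − 2 = 29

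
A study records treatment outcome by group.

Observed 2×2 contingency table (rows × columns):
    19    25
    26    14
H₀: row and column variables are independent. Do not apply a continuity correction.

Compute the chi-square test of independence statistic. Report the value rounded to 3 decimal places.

test statistic = 4.010

Row totals [44, 40], col totals [45, 39], n=84
χ² = (19−23.57)²/23.57 + (25−20.43)²/20.43 + (26−21.43)²/21.43 + (14−18.57)²/18.57 = 4.0101
df = 1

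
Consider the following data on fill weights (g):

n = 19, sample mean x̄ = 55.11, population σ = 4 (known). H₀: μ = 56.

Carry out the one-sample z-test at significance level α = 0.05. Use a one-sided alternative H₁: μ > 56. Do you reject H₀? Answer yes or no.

reject H₀: no

SE = σ/√n = 4/√19 = 0.9177
z = (x̄−μ₀)/SE = (55.11−56)/0.9177 = -0.9699
p-value (one-sided, H₁ greater) = 0.83394
At α=0.05: p ≥ α → fail to reject H₀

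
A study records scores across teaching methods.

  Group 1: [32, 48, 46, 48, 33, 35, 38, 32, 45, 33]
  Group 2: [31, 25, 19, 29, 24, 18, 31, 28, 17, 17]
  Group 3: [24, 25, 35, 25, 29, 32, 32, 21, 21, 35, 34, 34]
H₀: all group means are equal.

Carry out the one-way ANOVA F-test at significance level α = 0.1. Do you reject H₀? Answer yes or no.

reject H₀: yes

Group means [39.00, 23.90, 28.92], grand mean 30.500
SSB = Σnᵢ(x̄ᵢ−x̄)² = 1188.183; SSW = ΣΣ(x−x̄ᵢ)² = 1057.817
MSB = 1188.183/2 = 594.0917; MSW = 1057.817/29 = 36.4764
F = MSB/MSW = 16.2870
df = (2, 29)
p-value (upper-tail) = 0.00002
At α=0.1: p < α → reject H₀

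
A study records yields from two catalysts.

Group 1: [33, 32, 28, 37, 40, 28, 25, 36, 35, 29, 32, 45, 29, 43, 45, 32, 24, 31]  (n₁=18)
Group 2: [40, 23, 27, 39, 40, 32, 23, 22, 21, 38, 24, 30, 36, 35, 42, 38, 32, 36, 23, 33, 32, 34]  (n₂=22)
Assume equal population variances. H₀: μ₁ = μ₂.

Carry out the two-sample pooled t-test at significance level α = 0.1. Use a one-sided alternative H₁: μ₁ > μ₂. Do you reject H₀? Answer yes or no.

x̄₁=33.556, s₁=6.391, n₁=18
x̄₂=31.818, s₂=6.730, n₂=22
s_p² = [17·6.391² + 21·6.730²]/38 = 43.3083
SE = √(s_p²·(1/18+1/22)) = 2.0915
t = (33.556−31.818)/2.0915 = 0.8307
df = 38
p-value (one-sided, H₁ greater) = 0.20568
At α=0.1: p ≥ α → fail to reject H₀

reject H₀: no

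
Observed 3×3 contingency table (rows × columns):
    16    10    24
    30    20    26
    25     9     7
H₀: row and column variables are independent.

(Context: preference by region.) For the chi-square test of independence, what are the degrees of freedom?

degrees of freedom = 4

df = (r−1)(c−1) = (3−1)·(3−1) = 4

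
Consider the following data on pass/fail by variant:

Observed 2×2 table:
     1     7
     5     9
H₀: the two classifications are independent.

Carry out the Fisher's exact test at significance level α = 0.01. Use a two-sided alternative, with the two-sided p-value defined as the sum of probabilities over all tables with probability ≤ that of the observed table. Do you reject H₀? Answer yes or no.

reject H₀: no

Margins: r₁=8, r₂=14, c₁=6, c₂=16, n=22
p_obs = C(8,1)·C(14,5)/C(22,6); sum pmf over tables with pmf ≤ p_obs
p-value (two-sided) = 0.35116
At α=0.01: p ≥ α → fail to reject H₀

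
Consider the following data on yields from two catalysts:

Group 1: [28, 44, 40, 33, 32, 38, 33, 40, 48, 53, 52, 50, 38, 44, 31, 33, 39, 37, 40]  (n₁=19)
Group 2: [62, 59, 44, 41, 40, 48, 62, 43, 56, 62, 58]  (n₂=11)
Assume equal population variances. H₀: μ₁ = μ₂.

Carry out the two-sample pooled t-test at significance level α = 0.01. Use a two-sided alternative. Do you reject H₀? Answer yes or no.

x̄₁=39.632, s₁=7.305, n₁=19
x̄₂=52.273, s₂=9.089, n₂=11
s_p² = [18·7.305² + 10·9.089²]/28 = 63.8072
SE = √(s_p²·(1/19+1/11)) = 3.0264
t = (39.632−52.273)/3.0264 = -4.1770
df = 28
p-value (two-sided) = 0.00026
At α=0.01: p < α → reject H₀

reject H₀: yes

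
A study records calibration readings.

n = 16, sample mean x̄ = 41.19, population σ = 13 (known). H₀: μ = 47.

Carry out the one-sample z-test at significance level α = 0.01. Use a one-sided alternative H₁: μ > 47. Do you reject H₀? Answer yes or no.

SE = σ/√n = 13/√16 = 3.2500
z = (x̄−μ₀)/SE = (41.19−47)/3.2500 = -1.7877
p-value (one-sided, H₁ greater) = 0.96309
At α=0.01: p ≥ α → fail to reject H₀

reject H₀: no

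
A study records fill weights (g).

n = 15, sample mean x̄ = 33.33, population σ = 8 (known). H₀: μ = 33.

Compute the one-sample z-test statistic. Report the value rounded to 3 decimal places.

SE = σ/√n = 8/√15 = 2.0656
z = (x̄−μ₀)/SE = (33.33−33)/2.0656 = 0.1598

test statistic = 0.160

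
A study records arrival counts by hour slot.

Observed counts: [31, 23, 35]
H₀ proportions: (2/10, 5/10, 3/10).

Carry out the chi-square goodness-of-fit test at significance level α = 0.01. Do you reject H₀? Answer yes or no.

reject H₀: yes

n = 89; E_i = n·p_i = [17.80, 44.50, 26.70]
χ² = (31−17.80)²/17.80 + (23−44.50)²/44.50 + (35−26.70)²/26.70 = 22.7566
df = 2
p-value (upper-tail) = 0.00001
At α=0.01: p < α → reject H₀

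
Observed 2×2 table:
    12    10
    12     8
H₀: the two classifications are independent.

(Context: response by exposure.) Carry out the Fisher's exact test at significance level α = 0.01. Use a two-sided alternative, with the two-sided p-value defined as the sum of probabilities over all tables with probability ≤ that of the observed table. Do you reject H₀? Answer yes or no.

Margins: r₁=22, r₂=20, c₁=24, c₂=18, n=42
p_obs = C(22,12)·C(20,12)/C(42,24); sum pmf over tables with pmf ≤ p_obs
p-value (two-sided) = 0.76379
At α=0.01: p ≥ α → fail to reject H₀

reject H₀: no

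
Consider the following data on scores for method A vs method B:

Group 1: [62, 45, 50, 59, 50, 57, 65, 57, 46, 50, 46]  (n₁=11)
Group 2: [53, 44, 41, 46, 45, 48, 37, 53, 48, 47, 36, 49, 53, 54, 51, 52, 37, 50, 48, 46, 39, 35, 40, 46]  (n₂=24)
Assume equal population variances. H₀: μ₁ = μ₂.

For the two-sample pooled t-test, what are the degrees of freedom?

degrees of freedom = 33

df = n₁ + n₂ − 2 = 11 + 24 − 2 = 33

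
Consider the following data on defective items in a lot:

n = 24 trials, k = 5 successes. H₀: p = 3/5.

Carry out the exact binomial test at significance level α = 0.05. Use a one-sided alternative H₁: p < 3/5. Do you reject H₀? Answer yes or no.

Exact binomial: n=24, k=5, p₀=3/5=0.6000
P(X≤5) from Σ C(n,i)·p₀^i·(1−p₀)^(n−i)
p-value (one-sided, H₁ less) = 0.00011
At α=0.05: p < α → reject H₀

reject H₀: yes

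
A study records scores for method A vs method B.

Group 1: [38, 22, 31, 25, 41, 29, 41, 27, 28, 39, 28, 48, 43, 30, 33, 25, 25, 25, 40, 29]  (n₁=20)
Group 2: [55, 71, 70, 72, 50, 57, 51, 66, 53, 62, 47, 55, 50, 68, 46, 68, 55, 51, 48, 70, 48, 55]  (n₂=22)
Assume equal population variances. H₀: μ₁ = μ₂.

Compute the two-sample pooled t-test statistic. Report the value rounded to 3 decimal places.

test statistic = -9.879

x̄₁=32.350, s₁=7.478, n₁=20
x̄₂=57.636, s₂=8.952, n₂=22
s_p² = [19·7.478² + 21·8.952²]/40 = 68.6410
SE = √(s_p²·(1/20+1/22)) = 2.5597
t = (32.350−57.636)/2.5597 = -9.8786
df = 40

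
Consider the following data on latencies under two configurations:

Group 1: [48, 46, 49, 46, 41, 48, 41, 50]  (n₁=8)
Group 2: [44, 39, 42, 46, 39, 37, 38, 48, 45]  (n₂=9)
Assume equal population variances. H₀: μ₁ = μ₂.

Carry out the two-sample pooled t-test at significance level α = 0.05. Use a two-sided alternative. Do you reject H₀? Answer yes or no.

reject H₀: yes

x̄₁=46.125, s₁=3.441, n₁=8
x̄₂=42.000, s₂=3.937, n₂=9
s_p² = [7·3.441² + 8·3.937²]/15 = 13.7917
SE = √(s_p²·(1/8+1/9)) = 1.8045
t = (46.125−42.000)/1.8045 = 2.2859
df = 15
p-value (two-sided) = 0.03722
At α=0.05: p < α → reject H₀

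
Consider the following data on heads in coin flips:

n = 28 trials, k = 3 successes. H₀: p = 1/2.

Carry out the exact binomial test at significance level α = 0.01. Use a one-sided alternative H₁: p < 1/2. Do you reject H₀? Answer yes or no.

reject H₀: yes

Exact binomial: n=28, k=3, p₀=1/2=0.5000
P(X≤3) from Σ C(n,i)·p₀^i·(1−p₀)^(n−i)
p-value (one-sided, H₁ less) = 0.00001
At α=0.01: p < α → reject H₀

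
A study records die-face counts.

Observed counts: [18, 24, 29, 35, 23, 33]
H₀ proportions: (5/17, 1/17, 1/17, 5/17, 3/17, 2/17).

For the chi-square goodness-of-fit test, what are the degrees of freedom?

degrees of freedom = 5

df = k − 1 = 6 − 1 = 5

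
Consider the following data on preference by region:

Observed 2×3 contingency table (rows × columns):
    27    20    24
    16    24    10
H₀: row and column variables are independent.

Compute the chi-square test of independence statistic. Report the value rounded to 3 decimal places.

test statistic = 5.462

Row totals [71, 50], col totals [43, 44, 34], n=121
χ² = (27−25.23)²/25.23 + (20−25.82)²/25.82 + (24−19.95)²/19.95 + (16−17.77)²/17.77 + (24−18.18)²/18.18 + (10−14.05)²/14.05 = 5.4622
df = 2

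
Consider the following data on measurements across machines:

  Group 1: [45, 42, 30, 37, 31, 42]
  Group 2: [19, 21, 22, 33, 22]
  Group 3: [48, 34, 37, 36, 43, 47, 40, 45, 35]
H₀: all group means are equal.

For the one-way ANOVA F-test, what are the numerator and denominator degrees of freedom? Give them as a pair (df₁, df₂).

degrees of freedom = [2, 17]

k = 3 groups, N = 20 total
df = (k−1, N−k) = (3−1, 20−3) = (2, 17)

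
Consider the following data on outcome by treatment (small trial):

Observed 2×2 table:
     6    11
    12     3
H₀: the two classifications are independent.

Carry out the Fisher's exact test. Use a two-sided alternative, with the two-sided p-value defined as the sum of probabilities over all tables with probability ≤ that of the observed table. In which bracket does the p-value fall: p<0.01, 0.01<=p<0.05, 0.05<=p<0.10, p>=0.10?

p-value bracket: 0.01<=p<0.05

Margins: r₁=17, r₂=15, c₁=18, c₂=14, n=32
p_obs = C(17,6)·C(15,12)/C(32,18); sum pmf over tables with pmf ≤ p_obs
p-value (two-sided) = 0.01550
→ bracket: 0.01<=p<0.05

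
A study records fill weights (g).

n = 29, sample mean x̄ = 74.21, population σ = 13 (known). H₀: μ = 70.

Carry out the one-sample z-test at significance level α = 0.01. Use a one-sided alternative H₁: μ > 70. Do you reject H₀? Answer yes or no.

reject H₀: no

SE = σ/√n = 13/√29 = 2.4140
z = (x̄−μ₀)/SE = (74.21−70)/2.4140 = 1.7440
p-value (one-sided, H₁ greater) = 0.04058
At α=0.01: p ≥ α → fail to reject H₀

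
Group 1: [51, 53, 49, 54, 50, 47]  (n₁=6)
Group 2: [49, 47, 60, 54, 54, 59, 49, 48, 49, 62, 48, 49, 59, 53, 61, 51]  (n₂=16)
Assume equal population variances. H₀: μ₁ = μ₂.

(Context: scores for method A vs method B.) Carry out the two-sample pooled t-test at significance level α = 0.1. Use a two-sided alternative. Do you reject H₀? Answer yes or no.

reject H₀: no

x̄₁=50.667, s₁=2.582, n₁=6
x̄₂=53.250, s₂=5.298, n₂=16
s_p² = [5·2.582² + 15·5.298²]/20 = 22.7167
SE = √(s_p²·(1/6+1/16)) = 2.2816
t = (50.667−53.250)/2.2816 = -1.1322
df = 20
p-value (two-sided) = 0.27093
At α=0.1: p ≥ α → fail to reject H₀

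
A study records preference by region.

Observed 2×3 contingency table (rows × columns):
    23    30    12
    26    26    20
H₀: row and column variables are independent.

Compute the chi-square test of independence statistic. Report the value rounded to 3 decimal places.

Row totals [65, 72], col totals [49, 56, 32], n=137
χ² = (23−23.25)²/23.25 + (30−26.57)²/26.57 + (12−15.18)²/15.18 + (26−25.75)²/25.75 + (26−29.43)²/29.43 + (20−16.82)²/16.82 = 2.1173
df = 2

test statistic = 2.117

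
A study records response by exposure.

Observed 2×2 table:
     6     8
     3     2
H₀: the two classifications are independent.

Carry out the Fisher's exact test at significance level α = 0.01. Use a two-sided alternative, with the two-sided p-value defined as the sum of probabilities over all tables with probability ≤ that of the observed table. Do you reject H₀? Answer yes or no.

reject H₀: no

Margins: r₁=14, r₂=5, c₁=9, c₂=10, n=19
p_obs = C(14,6)·C(5,3)/C(19,9); sum pmf over tables with pmf ≤ p_obs
p-value (two-sided) = 0.62848
At α=0.01: p ≥ α → fail to reject H₀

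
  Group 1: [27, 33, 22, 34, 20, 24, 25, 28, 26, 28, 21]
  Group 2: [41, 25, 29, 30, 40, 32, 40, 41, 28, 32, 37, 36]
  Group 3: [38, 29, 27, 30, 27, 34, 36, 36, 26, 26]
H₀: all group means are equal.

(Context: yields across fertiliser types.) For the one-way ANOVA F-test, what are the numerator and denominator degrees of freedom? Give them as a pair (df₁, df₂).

k = 3 groups, N = 33 total
df = (k−1, N−k) = (3−1, 33−3) = (2, 30)

degrees of freedom = [2, 30]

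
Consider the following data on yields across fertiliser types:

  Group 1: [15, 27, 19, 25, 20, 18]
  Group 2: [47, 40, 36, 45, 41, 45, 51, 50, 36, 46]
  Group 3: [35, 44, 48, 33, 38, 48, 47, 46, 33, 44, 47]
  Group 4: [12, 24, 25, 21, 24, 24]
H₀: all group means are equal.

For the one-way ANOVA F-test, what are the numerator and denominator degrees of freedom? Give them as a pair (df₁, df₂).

degrees of freedom = [3, 29]

k = 4 groups, N = 33 total
df = (k−1, N−k) = (4−1, 33−4) = (3, 29)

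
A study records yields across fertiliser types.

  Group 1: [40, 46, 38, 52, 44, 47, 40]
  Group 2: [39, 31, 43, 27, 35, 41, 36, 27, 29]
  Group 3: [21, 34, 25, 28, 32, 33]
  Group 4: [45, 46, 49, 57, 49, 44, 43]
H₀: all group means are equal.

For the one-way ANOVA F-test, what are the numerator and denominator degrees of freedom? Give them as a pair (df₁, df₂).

k = 4 groups, N = 29 total
df = (k−1, N−k) = (4−1, 29−4) = (3, 25)

degrees of freedom = [3, 25]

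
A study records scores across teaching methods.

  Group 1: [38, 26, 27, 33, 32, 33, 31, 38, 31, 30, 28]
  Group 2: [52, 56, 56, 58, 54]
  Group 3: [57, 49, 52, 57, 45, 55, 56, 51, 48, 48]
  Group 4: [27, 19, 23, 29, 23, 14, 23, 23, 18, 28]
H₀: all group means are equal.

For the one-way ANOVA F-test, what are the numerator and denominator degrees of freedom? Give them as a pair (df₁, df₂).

k = 4 groups, N = 36 total
df = (k−1, N−k) = (4−1, 36−4) = (3, 32)

degrees of freedom = [3, 32]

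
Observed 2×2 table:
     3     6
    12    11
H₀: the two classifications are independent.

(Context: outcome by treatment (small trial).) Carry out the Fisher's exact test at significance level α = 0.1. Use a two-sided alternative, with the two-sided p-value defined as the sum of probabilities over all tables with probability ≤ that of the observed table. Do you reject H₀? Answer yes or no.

reject H₀: no

Margins: r₁=9, r₂=23, c₁=15, c₂=17, n=32
p_obs = C(9,3)·C(23,12)/C(32,15); sum pmf over tables with pmf ≤ p_obs
p-value (two-sided) = 0.44405
At α=0.1: p ≥ α → fail to reject H₀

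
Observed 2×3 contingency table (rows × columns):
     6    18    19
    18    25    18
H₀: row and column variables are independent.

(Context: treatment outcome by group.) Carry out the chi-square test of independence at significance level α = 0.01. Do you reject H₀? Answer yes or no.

Row totals [43, 61], col totals [24, 43, 37], n=104
χ² = (6−9.92)²/9.92 + (18−17.78)²/17.78 + (19−15.30)²/15.30 + (18−14.08)²/14.08 + (25−25.22)²/25.22 + (18−21.70)²/21.70 = 4.1763
df = 2
p-value (upper-tail) = 0.12392
At α=0.01: p ≥ α → fail to reject H₀

reject H₀: no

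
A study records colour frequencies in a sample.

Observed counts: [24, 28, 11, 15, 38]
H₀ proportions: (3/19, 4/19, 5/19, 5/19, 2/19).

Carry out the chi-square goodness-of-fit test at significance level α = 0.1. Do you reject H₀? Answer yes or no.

reject H₀: yes

n = 116; E_i = n·p_i = [18.32, 24.42, 30.53, 30.53, 12.21]
χ² = (24−18.32)²/18.32 + (28−24.42)²/24.42 + (11−30.53)²/30.53 + (15−30.53)²/30.53 + (38−12.21)²/12.21 = 77.1448
df = 4
p-value (upper-tail) = 0.00000
At α=0.1: p < α → reject H₀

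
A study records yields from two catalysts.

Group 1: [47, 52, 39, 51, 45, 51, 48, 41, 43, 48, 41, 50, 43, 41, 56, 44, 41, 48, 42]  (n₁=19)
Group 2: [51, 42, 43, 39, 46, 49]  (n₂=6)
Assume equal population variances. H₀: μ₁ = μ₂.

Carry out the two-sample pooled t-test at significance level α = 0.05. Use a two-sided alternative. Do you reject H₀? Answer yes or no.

x̄₁=45.842, s₁=4.729, n₁=19
x̄₂=45.000, s₂=4.517, n₂=6
s_p² = [18·4.729² + 5·4.517²]/23 = 21.9359
SE = √(s_p²·(1/19+1/6)) = 2.1933
t = (45.842−45.000)/2.1933 = 0.3839
df = 23
p-value (two-sided) = 0.70454
At α=0.05: p ≥ α → fail to reject H₀

reject H₀: no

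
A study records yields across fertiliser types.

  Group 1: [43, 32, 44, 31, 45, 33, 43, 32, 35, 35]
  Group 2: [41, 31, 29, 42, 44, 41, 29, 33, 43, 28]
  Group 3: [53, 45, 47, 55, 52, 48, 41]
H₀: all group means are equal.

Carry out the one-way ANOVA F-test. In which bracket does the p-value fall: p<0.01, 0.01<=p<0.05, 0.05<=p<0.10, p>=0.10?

p-value bracket: p<0.01

Group means [37.30, 36.10, 48.71], grand mean 39.815
SSB = Σnᵢ(x̄ᵢ−x̄)² = 755.646; SSW = ΣΣ(x−x̄ᵢ)² = 834.429
MSB = 755.646/2 = 377.8228; MSW = 834.429/24 = 34.7679
F = MSB/MSW = 10.8670
df = (2, 24)
p-value (upper-tail) = 0.00044
→ bracket: p<0.01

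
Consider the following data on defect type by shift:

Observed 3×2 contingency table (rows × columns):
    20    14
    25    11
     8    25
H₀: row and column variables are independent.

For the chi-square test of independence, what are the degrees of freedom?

df = (r−1)(c−1) = (3−1)·(2−1) = 2

degrees of freedom = 2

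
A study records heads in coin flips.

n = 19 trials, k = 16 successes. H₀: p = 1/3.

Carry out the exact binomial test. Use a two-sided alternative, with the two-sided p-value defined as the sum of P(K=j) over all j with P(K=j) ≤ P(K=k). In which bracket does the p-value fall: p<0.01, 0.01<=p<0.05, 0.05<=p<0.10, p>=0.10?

p-value bracket: p<0.01

Exact binomial: n=19, k=16, p₀=1/3=0.3333
P(X=j) = C(n,j)·p₀^j·(1−p₀)^(n−j); p = Σ P(X=j) over j with P(X=j) ≤ P(X=16)
p-value (two-sided) = 0.00001
→ bracket: p<0.01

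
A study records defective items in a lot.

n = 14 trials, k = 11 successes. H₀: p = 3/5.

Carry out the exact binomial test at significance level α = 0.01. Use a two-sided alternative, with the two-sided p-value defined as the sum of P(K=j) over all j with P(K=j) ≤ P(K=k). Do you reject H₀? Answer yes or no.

Exact binomial: n=14, k=11, p₀=3/5=0.6000
P(X=j) = C(n,j)·p₀^j·(1−p₀)^(n−j); p = Σ P(X=j) over j with P(X=j) ≤ P(X=11)
p-value (two-sided) = 0.18263
At α=0.01: p ≥ α → fail to reject H₀

reject H₀: no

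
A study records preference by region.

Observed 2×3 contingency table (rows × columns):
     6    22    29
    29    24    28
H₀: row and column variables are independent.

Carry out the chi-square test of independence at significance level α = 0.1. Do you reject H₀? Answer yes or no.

reject H₀: yes

Row totals [57, 81], col totals [35, 46, 57], n=138
χ² = (6−14.46)²/14.46 + (22−19.00)²/19.00 + (29−23.54)²/23.54 + (29−20.54)²/20.54 + (24−27.00)²/27.00 + (28−33.46)²/33.46 = 11.3894
df = 2
p-value (upper-tail) = 0.00336
At α=0.1: p < α → reject H₀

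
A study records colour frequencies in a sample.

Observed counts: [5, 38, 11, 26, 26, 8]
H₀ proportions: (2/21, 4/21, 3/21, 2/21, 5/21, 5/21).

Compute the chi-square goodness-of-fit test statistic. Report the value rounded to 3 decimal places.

n = 114; E_i = n·p_i = [10.86, 21.71, 16.29, 10.86, 27.14, 27.14]
χ² = (5−10.86)²/10.86 + (38−21.71)²/21.71 + (11−16.29)²/16.29 + (26−10.86)²/10.86 + (26−27.14)²/27.14 + (8−27.14)²/27.14 = 51.7588
df = 5

test statistic = 51.759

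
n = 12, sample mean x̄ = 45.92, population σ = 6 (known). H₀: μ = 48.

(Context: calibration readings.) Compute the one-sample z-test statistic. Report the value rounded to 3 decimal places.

SE = σ/√n = 6/√12 = 1.7321
z = (x̄−μ₀)/SE = (45.92−48)/1.7321 = -1.2009

test statistic = -1.201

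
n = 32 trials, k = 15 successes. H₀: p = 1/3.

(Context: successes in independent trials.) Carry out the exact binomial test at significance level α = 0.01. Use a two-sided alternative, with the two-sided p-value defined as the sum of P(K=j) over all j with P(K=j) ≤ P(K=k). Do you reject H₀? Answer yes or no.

Exact binomial: n=32, k=15, p₀=1/3=0.3333
P(X=j) = C(n,j)·p₀^j·(1−p₀)^(n−j); p = Σ P(X=j) over j with P(X=j) ≤ P(X=15)
p-value (two-sided) = 0.13205
At α=0.01: p ≥ α → fail to reject H₀

reject H₀: no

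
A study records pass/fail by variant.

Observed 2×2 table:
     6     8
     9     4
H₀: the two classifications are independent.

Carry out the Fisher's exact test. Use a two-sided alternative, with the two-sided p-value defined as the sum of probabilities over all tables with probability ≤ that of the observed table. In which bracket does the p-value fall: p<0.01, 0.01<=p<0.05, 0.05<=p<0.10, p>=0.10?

p-value bracket: p>=0.10

Margins: r₁=14, r₂=13, c₁=15, c₂=12, n=27
p_obs = C(14,6)·C(13,9)/C(27,15); sum pmf over tables with pmf ≤ p_obs
p-value (two-sided) = 0.25186
→ bracket: p>=0.10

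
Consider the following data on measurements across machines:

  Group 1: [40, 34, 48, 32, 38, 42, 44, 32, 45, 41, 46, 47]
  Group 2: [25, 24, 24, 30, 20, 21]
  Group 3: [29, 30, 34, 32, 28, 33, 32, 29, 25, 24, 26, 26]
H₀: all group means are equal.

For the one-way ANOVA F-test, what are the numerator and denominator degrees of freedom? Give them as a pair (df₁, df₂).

k = 3 groups, N = 30 total
df = (k−1, N−k) = (3−1, 30−3) = (2, 27)

degrees of freedom = [2, 27]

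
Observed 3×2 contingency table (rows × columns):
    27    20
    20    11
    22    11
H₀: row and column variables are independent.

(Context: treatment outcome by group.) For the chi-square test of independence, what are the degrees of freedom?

degrees of freedom = 2

df = (r−1)(c−1) = (3−1)·(2−1) = 2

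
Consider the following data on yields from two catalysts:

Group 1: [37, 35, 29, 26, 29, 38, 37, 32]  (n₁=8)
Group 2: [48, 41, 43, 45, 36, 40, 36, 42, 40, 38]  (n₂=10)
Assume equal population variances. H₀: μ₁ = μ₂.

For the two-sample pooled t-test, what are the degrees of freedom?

degrees of freedom = 16

df = n₁ + n₂ − 2 = 8 + 10 − 2 = 16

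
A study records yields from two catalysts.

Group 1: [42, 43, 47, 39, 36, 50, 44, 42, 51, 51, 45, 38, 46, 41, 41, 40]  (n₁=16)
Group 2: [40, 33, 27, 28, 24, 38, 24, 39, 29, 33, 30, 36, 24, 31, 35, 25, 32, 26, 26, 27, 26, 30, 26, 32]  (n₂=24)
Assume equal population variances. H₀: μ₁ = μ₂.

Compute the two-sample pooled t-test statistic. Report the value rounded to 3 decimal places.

test statistic = 8.740

x̄₁=43.500, s₁=4.561, n₁=16
x̄₂=30.042, s₂=4.903, n₂=24
s_p² = [15·4.561² + 23·4.903²]/38 = 22.7621
SE = √(s_p²·(1/16+1/24)) = 1.5398
t = (43.500−30.042)/1.5398 = 8.7402
df = 38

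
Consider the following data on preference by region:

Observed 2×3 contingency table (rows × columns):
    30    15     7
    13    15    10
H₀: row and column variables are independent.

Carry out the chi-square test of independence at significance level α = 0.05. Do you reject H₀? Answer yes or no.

Row totals [52, 38], col totals [43, 30, 17], n=90
χ² = (30−24.84)²/24.84 + (15−17.33)²/17.33 + (7−9.82)²/9.82 + (13−18.16)²/18.16 + (15−12.67)²/12.67 + (10−7.18)²/7.18 = 5.1984
df = 2
p-value (upper-tail) = 0.07433
At α=0.05: p ≥ α → fail to reject H₀

reject H₀: no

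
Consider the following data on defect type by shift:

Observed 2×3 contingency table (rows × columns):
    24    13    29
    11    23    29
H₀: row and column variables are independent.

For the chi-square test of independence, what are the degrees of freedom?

df = (r−1)(c−1) = (2−1)·(3−1) = 2

degrees of freedom = 2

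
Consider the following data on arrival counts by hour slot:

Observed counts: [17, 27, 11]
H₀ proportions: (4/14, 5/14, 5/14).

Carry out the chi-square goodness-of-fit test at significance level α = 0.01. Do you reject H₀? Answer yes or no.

reject H₀: no

n = 55; E_i = n·p_i = [15.71, 19.64, 19.64]
χ² = (17−15.71)²/15.71 + (27−19.64)²/19.64 + (11−19.64)²/19.64 = 6.6636
df = 2
p-value (upper-tail) = 0.03573
At α=0.01: p ≥ α → fail to reject H₀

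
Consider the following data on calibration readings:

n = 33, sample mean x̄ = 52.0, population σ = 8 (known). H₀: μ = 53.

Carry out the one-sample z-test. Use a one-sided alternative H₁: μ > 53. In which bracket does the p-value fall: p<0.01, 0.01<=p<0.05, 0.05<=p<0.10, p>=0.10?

p-value bracket: p>=0.10

SE = σ/√n = 8/√33 = 1.3926
z = (x̄−μ₀)/SE = (52.0−53)/1.3926 = -0.7181
p-value (one-sided, H₁ greater) = 0.76364
→ bracket: p>=0.10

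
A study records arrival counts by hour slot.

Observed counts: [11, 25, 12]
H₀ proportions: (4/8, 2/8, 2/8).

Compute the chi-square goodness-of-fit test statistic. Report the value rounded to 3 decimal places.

n = 48; E_i = n·p_i = [24.00, 12.00, 12.00]
χ² = (11−24.00)²/24.00 + (25−12.00)²/12.00 + (12−12.00)²/12.00 = 21.1250
df = 2

test statistic = 21.125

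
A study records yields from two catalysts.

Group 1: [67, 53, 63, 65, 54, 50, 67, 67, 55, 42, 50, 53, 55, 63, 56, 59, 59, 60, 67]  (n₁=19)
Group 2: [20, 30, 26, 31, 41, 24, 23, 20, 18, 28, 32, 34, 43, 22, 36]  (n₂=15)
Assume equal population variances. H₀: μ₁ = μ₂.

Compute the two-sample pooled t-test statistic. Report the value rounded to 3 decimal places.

x̄₁=58.158, s₁=7.073, n₁=19
x̄₂=28.533, s₂=7.689, n₂=15
s_p² = [18·7.073² + 14·7.689²]/32 = 54.0081
SE = √(s_p²·(1/19+1/15)) = 2.5383
t = (58.158−28.533)/2.5383 = 11.6709
df = 32

test statistic = 11.671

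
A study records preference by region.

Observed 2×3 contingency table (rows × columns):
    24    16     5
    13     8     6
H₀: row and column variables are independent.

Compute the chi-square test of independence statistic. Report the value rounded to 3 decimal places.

test statistic = 1.630

Row totals [45, 27], col totals [37, 24, 11], n=72
χ² = (24−23.12)²/23.12 + (16−15.00)²/15.00 + (5−6.88)²/6.88 + (13−13.88)²/13.88 + (8−9.00)²/9.00 + (6−4.12)²/4.12 = 1.6297
df = 2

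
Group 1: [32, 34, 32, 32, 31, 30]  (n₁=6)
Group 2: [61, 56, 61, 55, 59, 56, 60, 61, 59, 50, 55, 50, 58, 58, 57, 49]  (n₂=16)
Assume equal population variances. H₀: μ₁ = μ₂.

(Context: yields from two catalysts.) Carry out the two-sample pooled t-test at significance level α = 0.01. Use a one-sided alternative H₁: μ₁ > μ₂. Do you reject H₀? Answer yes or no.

reject H₀: no

x̄₁=31.833, s₁=1.329, n₁=6
x̄₂=56.562, s₂=3.966, n₂=16
s_p² = [5·1.329² + 15·3.966²]/20 = 12.2385
SE = √(s_p²·(1/6+1/16)) = 1.6747
t = (31.833−56.562)/1.6747 = -14.7662
df = 20
p-value (one-sided, H₁ greater) = 1.00000
At α=0.01: p ≥ α → fail to reject H₀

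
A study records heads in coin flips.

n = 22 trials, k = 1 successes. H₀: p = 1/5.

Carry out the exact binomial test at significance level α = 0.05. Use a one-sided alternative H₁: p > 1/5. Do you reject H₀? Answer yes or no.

Exact binomial: n=22, k=1, p₀=1/5=0.2000
P(X≥1) from Σ C(n,i)·p₀^i·(1−p₀)^(n−i)
p-value (one-sided, H₁ greater) = 0.99262
At α=0.05: p ≥ α → fail to reject H₀

reject H₀: no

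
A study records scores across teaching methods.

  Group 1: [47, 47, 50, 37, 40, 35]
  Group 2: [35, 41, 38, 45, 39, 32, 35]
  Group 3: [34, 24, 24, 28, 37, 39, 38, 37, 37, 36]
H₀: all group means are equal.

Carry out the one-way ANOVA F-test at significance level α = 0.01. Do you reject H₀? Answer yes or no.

Group means [42.67, 37.86, 33.40], grand mean 37.174
SSB = Σnᵢ(x̄ᵢ−x̄)² = 326.714; SSW = ΣΣ(x−x̄ᵢ)² = 606.590
MSB = 326.714/2 = 163.3569; MSW = 606.590/20 = 30.3295
F = MSB/MSW = 5.3861
df = (2, 20)
p-value (upper-tail) = 0.01345
At α=0.01: p ≥ α → fail to reject H₀

reject H₀: no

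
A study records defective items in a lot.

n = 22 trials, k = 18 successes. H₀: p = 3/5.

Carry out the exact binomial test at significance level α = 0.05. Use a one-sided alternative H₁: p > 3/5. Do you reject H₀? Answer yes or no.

reject H₀: yes

Exact binomial: n=22, k=18, p₀=3/5=0.6000
P(X≥18) from Σ C(n,i)·p₀^i·(1−p₀)^(n−i)
p-value (one-sided, H₁ greater) = 0.02658
At α=0.05: p < α → reject H₀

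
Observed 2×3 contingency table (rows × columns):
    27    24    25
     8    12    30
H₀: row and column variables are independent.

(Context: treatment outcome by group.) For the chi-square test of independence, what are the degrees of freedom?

df = (r−1)(c−1) = (2−1)·(3−1) = 2

degrees of freedom = 2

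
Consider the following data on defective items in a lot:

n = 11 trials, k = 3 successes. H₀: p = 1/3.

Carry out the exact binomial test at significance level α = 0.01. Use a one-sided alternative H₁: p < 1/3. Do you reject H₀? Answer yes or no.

Exact binomial: n=11, k=3, p₀=1/3=0.3333
P(X≤3) from Σ C(n,i)·p₀^i·(1−p₀)^(n−i)
p-value (one-sided, H₁ less) = 0.47256
At α=0.01: p ≥ α → fail to reject H₀

reject H₀: no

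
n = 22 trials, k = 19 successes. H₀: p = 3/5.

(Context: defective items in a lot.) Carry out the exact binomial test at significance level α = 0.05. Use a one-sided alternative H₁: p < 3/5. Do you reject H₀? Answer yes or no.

reject H₀: no

Exact binomial: n=22, k=19, p₀=3/5=0.6000
P(X≤19) from Σ C(n,i)·p₀^i·(1−p₀)^(n−i)
p-value (one-sided, H₁ less) = 0.99844
At α=0.05: p ≥ α → fail to reject H₀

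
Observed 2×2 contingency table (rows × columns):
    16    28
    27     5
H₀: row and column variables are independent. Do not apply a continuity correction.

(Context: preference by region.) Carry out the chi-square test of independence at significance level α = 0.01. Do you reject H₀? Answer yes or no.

reject H₀: yes

Row totals [44, 32], col totals [43, 33], n=76
χ² = (16−24.89)²/24.89 + (28−19.11)²/19.11 + (27−18.11)²/18.11 + (5−13.89)²/13.89 = 17.3829
df = 1
p-value (upper-tail) = 0.00003
At α=0.01: p < α → reject H₀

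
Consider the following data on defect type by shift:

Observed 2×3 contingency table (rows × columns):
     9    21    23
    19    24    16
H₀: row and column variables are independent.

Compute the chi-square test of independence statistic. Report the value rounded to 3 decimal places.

test statistic = 4.720

Row totals [53, 59], col totals [28, 45, 39], n=112
χ² = (9−13.25)²/13.25 + (21−21.29)²/21.29 + (23−18.46)²/18.46 + (19−14.75)²/14.75 + (24−23.71)²/23.71 + (16−20.54)²/20.54 = 4.7200
df = 2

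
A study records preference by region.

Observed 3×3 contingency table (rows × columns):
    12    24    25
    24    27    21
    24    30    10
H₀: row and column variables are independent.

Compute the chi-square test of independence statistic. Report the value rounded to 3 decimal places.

Row totals [61, 72, 64], col totals [60, 81, 56], n=197
χ² = (12−18.58)²/18.58 + (24−25.08)²/25.08 + (25−17.34)²/17.34 + (24−21.93)²/21.93 + (27−29.60)²/29.60 + (21−20.47)²/20.47 + (24−19.49)²/19.49 + (30−26.31)²/26.31 + (10−18.19)²/18.19 = 11.4464
df = 4

test statistic = 11.446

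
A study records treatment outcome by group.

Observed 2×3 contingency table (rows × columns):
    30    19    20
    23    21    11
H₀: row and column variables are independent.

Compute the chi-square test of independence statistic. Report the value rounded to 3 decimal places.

test statistic = 2.083

Row totals [69, 55], col totals [53, 40, 31], n=124
χ² = (30−29.49)²/29.49 + (19−22.26)²/22.26 + (20−17.25)²/17.25 + (23−23.51)²/23.51 + (21−17.74)²/17.74 + (11−13.75)²/13.75 = 2.0833
df = 2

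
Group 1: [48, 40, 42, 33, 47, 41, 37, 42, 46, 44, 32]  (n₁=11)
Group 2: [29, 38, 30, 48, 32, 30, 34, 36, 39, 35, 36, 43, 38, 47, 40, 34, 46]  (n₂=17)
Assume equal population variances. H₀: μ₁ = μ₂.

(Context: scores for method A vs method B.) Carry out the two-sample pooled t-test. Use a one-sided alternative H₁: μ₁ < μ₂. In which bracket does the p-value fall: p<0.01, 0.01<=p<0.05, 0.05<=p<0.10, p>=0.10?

p-value bracket: p>=0.10

x̄₁=41.091, s₁=5.319, n₁=11
x̄₂=37.353, s₂=5.926, n₂=17
s_p² = [10·5.319² + 16·5.926²]/26 = 32.4920
SE = √(s_p²·(1/11+1/17)) = 2.2057
t = (41.091−37.353)/2.2057 = 1.6947
df = 26
p-value (one-sided, H₁ less) = 0.94896
→ bracket: p>=0.10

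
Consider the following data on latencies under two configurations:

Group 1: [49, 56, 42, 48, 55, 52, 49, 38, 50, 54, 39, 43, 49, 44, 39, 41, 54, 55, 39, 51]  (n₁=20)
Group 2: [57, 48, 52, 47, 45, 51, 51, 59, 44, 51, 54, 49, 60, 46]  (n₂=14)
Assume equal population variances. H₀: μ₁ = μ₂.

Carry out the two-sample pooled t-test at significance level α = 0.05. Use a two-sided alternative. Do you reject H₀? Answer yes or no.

reject H₀: no

x̄₁=47.350, s₁=6.184, n₁=20
x̄₂=51.000, s₂=5.038, n₂=14
s_p² = [19·6.184² + 13·5.038²]/32 = 33.0172
SE = √(s_p²·(1/20+1/14)) = 2.0023
t = (47.350−51.000)/2.0023 = -1.8229
df = 32
p-value (two-sided) = 0.07767
At α=0.05: p ≥ α → fail to reject H₀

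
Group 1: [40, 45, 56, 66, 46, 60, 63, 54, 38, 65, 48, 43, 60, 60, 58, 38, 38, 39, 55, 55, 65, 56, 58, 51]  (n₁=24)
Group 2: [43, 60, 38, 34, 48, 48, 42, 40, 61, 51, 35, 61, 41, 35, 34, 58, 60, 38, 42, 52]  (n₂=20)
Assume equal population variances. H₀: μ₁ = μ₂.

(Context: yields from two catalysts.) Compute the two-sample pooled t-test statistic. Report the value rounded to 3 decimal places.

x̄₁=52.375, s₁=9.449, n₁=24
x̄₂=46.050, s₂=9.774, n₂=20
s_p² = [23·9.449² + 19·9.774²]/42 = 92.1089
SE = √(s_p²·(1/24+1/20)) = 2.9057
t = (52.375−46.050)/2.9057 = 2.1767
df = 42

test statistic = 2.177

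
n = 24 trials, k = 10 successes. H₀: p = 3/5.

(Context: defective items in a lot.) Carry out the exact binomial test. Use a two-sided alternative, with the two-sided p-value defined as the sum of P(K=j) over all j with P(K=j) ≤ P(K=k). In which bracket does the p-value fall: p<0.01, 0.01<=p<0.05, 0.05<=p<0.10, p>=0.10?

Exact binomial: n=24, k=10, p₀=3/5=0.6000
P(X=j) = C(n,j)·p₀^j·(1−p₀)^(n−j); p = Σ P(X=j) over j with P(X=j) ≤ P(X=10)
p-value (two-sided) = 0.09346
→ bracket: 0.05<=p<0.10

p-value bracket: 0.05<=p<0.10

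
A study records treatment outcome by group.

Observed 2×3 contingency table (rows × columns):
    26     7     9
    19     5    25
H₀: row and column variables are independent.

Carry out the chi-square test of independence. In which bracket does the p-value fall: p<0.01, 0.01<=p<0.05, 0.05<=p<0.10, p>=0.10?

p-value bracket: 0.01<=p<0.05

Row totals [42, 49], col totals [45, 12, 34], n=91
χ² = (26−20.77)²/20.77 + (7−5.54)²/5.54 + (9−15.69)²/15.69 + (19−24.23)²/24.23 + (5−6.46)²/6.46 + (25−18.31)²/18.31 = 8.4633
df = 2
p-value (upper-tail) = 0.01453
→ bracket: 0.01<=p<0.05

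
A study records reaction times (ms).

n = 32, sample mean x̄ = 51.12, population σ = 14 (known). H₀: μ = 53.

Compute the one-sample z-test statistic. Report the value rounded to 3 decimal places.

test statistic = -0.760

SE = σ/√n = 14/√32 = 2.4749
z = (x̄−μ₀)/SE = (51.12−53)/2.4749 = -0.7596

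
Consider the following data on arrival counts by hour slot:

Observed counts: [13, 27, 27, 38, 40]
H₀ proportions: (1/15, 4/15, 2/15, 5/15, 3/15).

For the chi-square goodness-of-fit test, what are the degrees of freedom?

degrees of freedom = 4

df = k − 1 = 5 − 1 = 4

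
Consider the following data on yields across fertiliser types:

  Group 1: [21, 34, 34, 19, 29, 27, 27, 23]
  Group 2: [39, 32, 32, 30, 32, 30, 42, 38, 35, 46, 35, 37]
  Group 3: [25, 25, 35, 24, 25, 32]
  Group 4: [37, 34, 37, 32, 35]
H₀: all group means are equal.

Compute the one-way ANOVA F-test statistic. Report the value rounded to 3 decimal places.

test statistic = 7.876

Group means [26.75, 35.67, 27.67, 35.00], grand mean 31.710
SSB = Σnᵢ(x̄ᵢ−x̄)² = 536.887; SSW = ΣΣ(x−x̄ᵢ)² = 613.500
MSB = 536.887/3 = 178.9624; MSW = 613.500/27 = 22.7222
F = MSB/MSW = 7.8761
df = (3, 27)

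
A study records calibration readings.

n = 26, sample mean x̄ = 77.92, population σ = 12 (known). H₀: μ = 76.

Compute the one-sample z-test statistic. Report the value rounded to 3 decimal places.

test statistic = 0.816

SE = σ/√n = 12/√26 = 2.3534
z = (x̄−μ₀)/SE = (77.92−76)/2.3534 = 0.8158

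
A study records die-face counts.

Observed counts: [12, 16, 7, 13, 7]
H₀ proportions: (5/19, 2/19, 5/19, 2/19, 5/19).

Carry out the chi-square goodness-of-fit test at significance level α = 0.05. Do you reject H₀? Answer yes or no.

reject H₀: yes

n = 55; E_i = n·p_i = [14.47, 5.79, 14.47, 5.79, 14.47]
χ² = (12−14.47)²/14.47 + (16−5.79)²/5.79 + (7−14.47)²/14.47 + (13−5.79)²/5.79 + (7−14.47)²/14.47 = 35.1291
df = 4
p-value (upper-tail) = 0.00000
At α=0.05: p < α → reject H₀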